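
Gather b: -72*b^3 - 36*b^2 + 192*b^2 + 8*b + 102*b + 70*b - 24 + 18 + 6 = -72*b^3 + 156*b^2 + 180*b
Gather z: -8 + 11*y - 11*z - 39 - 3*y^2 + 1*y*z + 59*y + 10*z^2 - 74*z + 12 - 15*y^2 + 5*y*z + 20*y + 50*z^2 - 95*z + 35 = -18*y^2 + 90*y + 60*z^2 + z*(6*y - 180)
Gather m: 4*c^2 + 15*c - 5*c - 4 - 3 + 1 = 4*c^2 + 10*c - 6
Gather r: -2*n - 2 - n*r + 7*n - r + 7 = 5*n + r*(-n - 1) + 5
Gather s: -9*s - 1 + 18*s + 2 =9*s + 1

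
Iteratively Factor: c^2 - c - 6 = (c + 2)*(c - 3)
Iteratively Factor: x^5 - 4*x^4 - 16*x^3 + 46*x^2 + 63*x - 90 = (x - 3)*(x^4 - x^3 - 19*x^2 - 11*x + 30) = (x - 3)*(x + 3)*(x^3 - 4*x^2 - 7*x + 10) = (x - 3)*(x - 1)*(x + 3)*(x^2 - 3*x - 10) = (x - 3)*(x - 1)*(x + 2)*(x + 3)*(x - 5)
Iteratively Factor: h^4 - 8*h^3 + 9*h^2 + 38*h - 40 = (h + 2)*(h^3 - 10*h^2 + 29*h - 20) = (h - 5)*(h + 2)*(h^2 - 5*h + 4) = (h - 5)*(h - 1)*(h + 2)*(h - 4)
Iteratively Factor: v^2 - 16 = (v + 4)*(v - 4)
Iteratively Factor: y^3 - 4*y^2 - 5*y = (y + 1)*(y^2 - 5*y) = y*(y + 1)*(y - 5)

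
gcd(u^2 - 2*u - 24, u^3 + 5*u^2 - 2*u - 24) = u + 4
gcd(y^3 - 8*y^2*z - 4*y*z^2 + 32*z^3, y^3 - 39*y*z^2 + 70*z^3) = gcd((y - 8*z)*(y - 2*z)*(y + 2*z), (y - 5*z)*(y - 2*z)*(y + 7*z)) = y - 2*z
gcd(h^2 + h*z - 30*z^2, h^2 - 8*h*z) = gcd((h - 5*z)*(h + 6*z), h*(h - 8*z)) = 1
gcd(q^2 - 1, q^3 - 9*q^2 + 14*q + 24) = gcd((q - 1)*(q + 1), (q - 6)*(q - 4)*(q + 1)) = q + 1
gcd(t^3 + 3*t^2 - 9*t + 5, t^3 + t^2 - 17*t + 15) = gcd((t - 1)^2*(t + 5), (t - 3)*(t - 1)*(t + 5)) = t^2 + 4*t - 5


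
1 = 1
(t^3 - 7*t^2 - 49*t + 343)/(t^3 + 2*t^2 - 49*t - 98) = (t - 7)/(t + 2)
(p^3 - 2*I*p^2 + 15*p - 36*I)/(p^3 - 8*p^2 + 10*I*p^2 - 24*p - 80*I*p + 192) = (p^2 - 6*I*p - 9)/(p^2 + p*(-8 + 6*I) - 48*I)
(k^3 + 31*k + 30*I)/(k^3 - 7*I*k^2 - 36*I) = (k^2 + 6*I*k - 5)/(k^2 - I*k + 6)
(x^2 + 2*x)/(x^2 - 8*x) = (x + 2)/(x - 8)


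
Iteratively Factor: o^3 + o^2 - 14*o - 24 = (o + 2)*(o^2 - o - 12) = (o - 4)*(o + 2)*(o + 3)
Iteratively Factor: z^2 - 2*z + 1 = (z - 1)*(z - 1)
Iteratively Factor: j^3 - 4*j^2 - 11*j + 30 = (j - 2)*(j^2 - 2*j - 15) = (j - 2)*(j + 3)*(j - 5)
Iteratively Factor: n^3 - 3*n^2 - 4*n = (n)*(n^2 - 3*n - 4) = n*(n + 1)*(n - 4)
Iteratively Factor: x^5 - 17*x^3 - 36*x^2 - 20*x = (x - 5)*(x^4 + 5*x^3 + 8*x^2 + 4*x) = (x - 5)*(x + 2)*(x^3 + 3*x^2 + 2*x) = x*(x - 5)*(x + 2)*(x^2 + 3*x + 2) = x*(x - 5)*(x + 1)*(x + 2)*(x + 2)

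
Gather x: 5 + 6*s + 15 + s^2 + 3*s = s^2 + 9*s + 20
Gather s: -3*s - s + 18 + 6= 24 - 4*s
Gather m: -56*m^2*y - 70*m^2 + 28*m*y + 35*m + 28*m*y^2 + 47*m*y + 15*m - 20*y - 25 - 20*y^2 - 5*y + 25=m^2*(-56*y - 70) + m*(28*y^2 + 75*y + 50) - 20*y^2 - 25*y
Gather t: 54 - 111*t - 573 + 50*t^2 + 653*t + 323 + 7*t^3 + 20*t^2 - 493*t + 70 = 7*t^3 + 70*t^2 + 49*t - 126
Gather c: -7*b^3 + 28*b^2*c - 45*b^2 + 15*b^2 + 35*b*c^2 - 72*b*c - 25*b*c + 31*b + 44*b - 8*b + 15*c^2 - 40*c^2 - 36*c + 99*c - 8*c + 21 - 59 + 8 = -7*b^3 - 30*b^2 + 67*b + c^2*(35*b - 25) + c*(28*b^2 - 97*b + 55) - 30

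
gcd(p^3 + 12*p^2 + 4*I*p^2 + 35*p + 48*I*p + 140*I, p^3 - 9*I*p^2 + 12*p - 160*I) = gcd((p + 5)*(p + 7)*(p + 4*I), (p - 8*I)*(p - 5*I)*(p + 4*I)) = p + 4*I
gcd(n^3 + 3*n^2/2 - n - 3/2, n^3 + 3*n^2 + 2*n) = n + 1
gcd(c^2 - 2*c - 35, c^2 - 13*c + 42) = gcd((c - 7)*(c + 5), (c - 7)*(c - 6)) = c - 7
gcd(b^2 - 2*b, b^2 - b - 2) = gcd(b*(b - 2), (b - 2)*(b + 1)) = b - 2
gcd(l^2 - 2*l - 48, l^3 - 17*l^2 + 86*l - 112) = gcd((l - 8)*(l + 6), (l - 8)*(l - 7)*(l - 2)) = l - 8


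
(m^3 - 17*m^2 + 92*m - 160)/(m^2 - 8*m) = m - 9 + 20/m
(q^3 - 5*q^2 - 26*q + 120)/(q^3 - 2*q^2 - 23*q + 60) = (q - 6)/(q - 3)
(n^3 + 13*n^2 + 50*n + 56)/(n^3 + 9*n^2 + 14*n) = (n + 4)/n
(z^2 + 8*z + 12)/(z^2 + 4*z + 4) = (z + 6)/(z + 2)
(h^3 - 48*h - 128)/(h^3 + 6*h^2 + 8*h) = (h^2 - 4*h - 32)/(h*(h + 2))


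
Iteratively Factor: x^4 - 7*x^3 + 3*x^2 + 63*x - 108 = (x + 3)*(x^3 - 10*x^2 + 33*x - 36) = (x - 3)*(x + 3)*(x^2 - 7*x + 12) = (x - 3)^2*(x + 3)*(x - 4)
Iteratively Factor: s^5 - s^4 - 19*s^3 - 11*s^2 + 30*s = (s - 1)*(s^4 - 19*s^2 - 30*s) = (s - 1)*(s + 2)*(s^3 - 2*s^2 - 15*s) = (s - 1)*(s + 2)*(s + 3)*(s^2 - 5*s) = (s - 5)*(s - 1)*(s + 2)*(s + 3)*(s)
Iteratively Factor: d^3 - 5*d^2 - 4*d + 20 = (d + 2)*(d^2 - 7*d + 10) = (d - 2)*(d + 2)*(d - 5)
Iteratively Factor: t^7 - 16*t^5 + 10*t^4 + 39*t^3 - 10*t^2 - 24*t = (t + 1)*(t^6 - t^5 - 15*t^4 + 25*t^3 + 14*t^2 - 24*t) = (t - 2)*(t + 1)*(t^5 + t^4 - 13*t^3 - t^2 + 12*t) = (t - 3)*(t - 2)*(t + 1)*(t^4 + 4*t^3 - t^2 - 4*t) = t*(t - 3)*(t - 2)*(t + 1)*(t^3 + 4*t^2 - t - 4) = t*(t - 3)*(t - 2)*(t + 1)^2*(t^2 + 3*t - 4) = t*(t - 3)*(t - 2)*(t + 1)^2*(t + 4)*(t - 1)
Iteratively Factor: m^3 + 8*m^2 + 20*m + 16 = (m + 2)*(m^2 + 6*m + 8) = (m + 2)^2*(m + 4)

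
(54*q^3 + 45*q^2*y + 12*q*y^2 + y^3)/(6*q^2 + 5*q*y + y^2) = (18*q^2 + 9*q*y + y^2)/(2*q + y)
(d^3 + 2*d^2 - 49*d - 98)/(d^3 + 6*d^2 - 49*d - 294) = (d + 2)/(d + 6)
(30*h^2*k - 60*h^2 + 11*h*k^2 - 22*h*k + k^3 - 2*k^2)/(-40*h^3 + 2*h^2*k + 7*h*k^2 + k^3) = (-6*h*k + 12*h - k^2 + 2*k)/(8*h^2 - 2*h*k - k^2)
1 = 1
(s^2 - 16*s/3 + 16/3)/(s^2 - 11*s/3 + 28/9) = 3*(s - 4)/(3*s - 7)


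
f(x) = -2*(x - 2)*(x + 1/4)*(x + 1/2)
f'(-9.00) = -528.25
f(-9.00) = 1636.25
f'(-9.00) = -528.25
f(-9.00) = 1636.25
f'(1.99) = -11.06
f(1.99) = 0.11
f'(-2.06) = -33.01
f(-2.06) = 22.93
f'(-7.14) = -338.83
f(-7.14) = 836.30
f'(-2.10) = -34.21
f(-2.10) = 24.27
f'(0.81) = 2.86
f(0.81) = 3.30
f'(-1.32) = -14.30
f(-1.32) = 5.83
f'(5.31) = -139.88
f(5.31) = -213.85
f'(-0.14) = 1.93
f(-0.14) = 0.17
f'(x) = -2*(x - 2)*(x + 1/4) - 2*(x - 2)*(x + 1/2) - 2*(x + 1/4)*(x + 1/2)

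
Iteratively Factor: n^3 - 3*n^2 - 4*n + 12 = (n - 2)*(n^2 - n - 6) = (n - 2)*(n + 2)*(n - 3)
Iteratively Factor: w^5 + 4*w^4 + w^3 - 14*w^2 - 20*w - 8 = (w + 2)*(w^4 + 2*w^3 - 3*w^2 - 8*w - 4) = (w + 1)*(w + 2)*(w^3 + w^2 - 4*w - 4) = (w + 1)^2*(w + 2)*(w^2 - 4) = (w - 2)*(w + 1)^2*(w + 2)*(w + 2)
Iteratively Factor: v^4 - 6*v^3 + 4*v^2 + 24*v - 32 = (v + 2)*(v^3 - 8*v^2 + 20*v - 16) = (v - 4)*(v + 2)*(v^2 - 4*v + 4) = (v - 4)*(v - 2)*(v + 2)*(v - 2)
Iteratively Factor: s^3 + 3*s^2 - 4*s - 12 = (s + 3)*(s^2 - 4) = (s + 2)*(s + 3)*(s - 2)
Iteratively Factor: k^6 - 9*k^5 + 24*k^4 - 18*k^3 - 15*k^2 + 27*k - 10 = (k - 1)*(k^5 - 8*k^4 + 16*k^3 - 2*k^2 - 17*k + 10) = (k - 1)^2*(k^4 - 7*k^3 + 9*k^2 + 7*k - 10) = (k - 1)^2*(k + 1)*(k^3 - 8*k^2 + 17*k - 10) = (k - 1)^3*(k + 1)*(k^2 - 7*k + 10) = (k - 5)*(k - 1)^3*(k + 1)*(k - 2)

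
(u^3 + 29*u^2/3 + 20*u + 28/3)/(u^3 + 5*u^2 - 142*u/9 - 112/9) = 3*(u + 2)/(3*u - 8)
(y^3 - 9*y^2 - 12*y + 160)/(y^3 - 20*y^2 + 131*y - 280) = (y + 4)/(y - 7)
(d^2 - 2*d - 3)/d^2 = 1 - 2/d - 3/d^2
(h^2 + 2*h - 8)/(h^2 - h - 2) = (h + 4)/(h + 1)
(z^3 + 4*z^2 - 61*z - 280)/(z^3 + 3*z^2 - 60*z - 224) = (z + 5)/(z + 4)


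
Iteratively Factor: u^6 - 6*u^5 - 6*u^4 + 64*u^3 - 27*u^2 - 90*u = (u - 5)*(u^5 - u^4 - 11*u^3 + 9*u^2 + 18*u) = (u - 5)*(u - 2)*(u^4 + u^3 - 9*u^2 - 9*u) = u*(u - 5)*(u - 2)*(u^3 + u^2 - 9*u - 9) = u*(u - 5)*(u - 2)*(u + 3)*(u^2 - 2*u - 3) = u*(u - 5)*(u - 3)*(u - 2)*(u + 3)*(u + 1)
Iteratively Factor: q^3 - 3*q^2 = (q)*(q^2 - 3*q) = q^2*(q - 3)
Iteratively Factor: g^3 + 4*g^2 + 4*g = (g)*(g^2 + 4*g + 4) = g*(g + 2)*(g + 2)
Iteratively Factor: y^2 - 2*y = (y - 2)*(y)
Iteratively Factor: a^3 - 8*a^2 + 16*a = (a)*(a^2 - 8*a + 16) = a*(a - 4)*(a - 4)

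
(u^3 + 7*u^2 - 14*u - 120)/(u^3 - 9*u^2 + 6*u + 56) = (u^2 + 11*u + 30)/(u^2 - 5*u - 14)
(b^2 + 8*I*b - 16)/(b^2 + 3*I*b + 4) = (b + 4*I)/(b - I)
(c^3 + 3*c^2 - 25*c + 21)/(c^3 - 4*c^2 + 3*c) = (c + 7)/c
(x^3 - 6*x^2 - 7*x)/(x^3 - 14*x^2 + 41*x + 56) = x/(x - 8)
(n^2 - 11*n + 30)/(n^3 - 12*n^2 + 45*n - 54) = (n - 5)/(n^2 - 6*n + 9)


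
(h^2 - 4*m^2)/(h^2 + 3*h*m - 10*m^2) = (h + 2*m)/(h + 5*m)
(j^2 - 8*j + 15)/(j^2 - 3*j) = (j - 5)/j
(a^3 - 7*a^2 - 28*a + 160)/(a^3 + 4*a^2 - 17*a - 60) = (a - 8)/(a + 3)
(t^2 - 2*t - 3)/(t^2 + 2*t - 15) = (t + 1)/(t + 5)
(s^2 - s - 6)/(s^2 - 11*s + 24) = (s + 2)/(s - 8)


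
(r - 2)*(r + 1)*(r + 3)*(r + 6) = r^4 + 8*r^3 + 7*r^2 - 36*r - 36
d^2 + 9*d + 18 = (d + 3)*(d + 6)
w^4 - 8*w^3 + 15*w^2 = w^2*(w - 5)*(w - 3)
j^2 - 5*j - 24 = (j - 8)*(j + 3)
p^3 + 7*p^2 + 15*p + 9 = (p + 1)*(p + 3)^2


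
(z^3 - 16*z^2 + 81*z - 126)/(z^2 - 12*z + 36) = (z^2 - 10*z + 21)/(z - 6)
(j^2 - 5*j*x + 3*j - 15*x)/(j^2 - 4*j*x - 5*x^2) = (j + 3)/(j + x)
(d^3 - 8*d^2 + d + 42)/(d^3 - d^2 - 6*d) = (d - 7)/d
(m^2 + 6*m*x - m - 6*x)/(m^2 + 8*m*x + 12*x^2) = (m - 1)/(m + 2*x)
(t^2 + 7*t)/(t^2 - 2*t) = (t + 7)/(t - 2)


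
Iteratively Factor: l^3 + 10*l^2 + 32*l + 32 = (l + 4)*(l^2 + 6*l + 8) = (l + 4)^2*(l + 2)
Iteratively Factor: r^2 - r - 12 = (r + 3)*(r - 4)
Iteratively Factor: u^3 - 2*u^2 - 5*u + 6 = (u - 1)*(u^2 - u - 6) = (u - 3)*(u - 1)*(u + 2)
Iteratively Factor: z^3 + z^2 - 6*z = (z)*(z^2 + z - 6) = z*(z - 2)*(z + 3)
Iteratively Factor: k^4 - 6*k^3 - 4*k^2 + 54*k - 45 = (k - 3)*(k^3 - 3*k^2 - 13*k + 15) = (k - 3)*(k + 3)*(k^2 - 6*k + 5) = (k - 5)*(k - 3)*(k + 3)*(k - 1)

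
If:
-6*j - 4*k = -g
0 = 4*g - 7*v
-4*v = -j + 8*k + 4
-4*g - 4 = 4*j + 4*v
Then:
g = -119/173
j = 14/173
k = -203/692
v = -68/173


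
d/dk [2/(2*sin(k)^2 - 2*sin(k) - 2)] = (1 - 2*sin(k))*cos(k)/(sin(k) + cos(k)^2)^2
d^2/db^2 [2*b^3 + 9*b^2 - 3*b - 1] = 12*b + 18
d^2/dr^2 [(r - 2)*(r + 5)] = 2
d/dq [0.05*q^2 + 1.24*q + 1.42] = 0.1*q + 1.24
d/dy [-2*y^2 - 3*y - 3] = -4*y - 3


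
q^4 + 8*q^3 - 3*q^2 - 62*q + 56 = (q - 2)*(q - 1)*(q + 4)*(q + 7)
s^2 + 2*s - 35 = (s - 5)*(s + 7)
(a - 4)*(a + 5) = a^2 + a - 20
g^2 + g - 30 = (g - 5)*(g + 6)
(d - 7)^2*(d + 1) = d^3 - 13*d^2 + 35*d + 49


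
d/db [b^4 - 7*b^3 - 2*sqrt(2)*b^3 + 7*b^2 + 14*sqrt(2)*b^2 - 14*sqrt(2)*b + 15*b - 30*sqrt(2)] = 4*b^3 - 21*b^2 - 6*sqrt(2)*b^2 + 14*b + 28*sqrt(2)*b - 14*sqrt(2) + 15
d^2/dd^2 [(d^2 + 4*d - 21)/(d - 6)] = 78/(d^3 - 18*d^2 + 108*d - 216)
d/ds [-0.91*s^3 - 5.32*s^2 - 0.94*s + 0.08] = -2.73*s^2 - 10.64*s - 0.94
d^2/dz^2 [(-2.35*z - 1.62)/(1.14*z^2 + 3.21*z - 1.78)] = (-(2.28*z + 3.21)*(2.35*z + 1.62)*(4.56*z + 6.42) + (16.074*z + 18.7806)*(1.14*z^2 + 3.21*z - 1.78))/(1.14*z^2 + 3.21*z - 1.78)^3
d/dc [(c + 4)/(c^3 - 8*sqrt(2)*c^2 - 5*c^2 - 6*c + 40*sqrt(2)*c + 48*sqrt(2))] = (c^3 - 8*sqrt(2)*c^2 - 5*c^2 - 6*c + 40*sqrt(2)*c + (c + 4)*(-3*c^2 + 10*c + 16*sqrt(2)*c - 40*sqrt(2) + 6) + 48*sqrt(2))/(c^3 - 8*sqrt(2)*c^2 - 5*c^2 - 6*c + 40*sqrt(2)*c + 48*sqrt(2))^2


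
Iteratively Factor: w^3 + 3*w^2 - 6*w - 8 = (w - 2)*(w^2 + 5*w + 4) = (w - 2)*(w + 1)*(w + 4)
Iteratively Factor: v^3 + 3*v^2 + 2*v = (v + 2)*(v^2 + v) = (v + 1)*(v + 2)*(v)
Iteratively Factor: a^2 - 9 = (a - 3)*(a + 3)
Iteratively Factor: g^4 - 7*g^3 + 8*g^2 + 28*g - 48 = (g - 2)*(g^3 - 5*g^2 - 2*g + 24) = (g - 3)*(g - 2)*(g^2 - 2*g - 8) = (g - 3)*(g - 2)*(g + 2)*(g - 4)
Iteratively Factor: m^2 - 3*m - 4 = (m - 4)*(m + 1)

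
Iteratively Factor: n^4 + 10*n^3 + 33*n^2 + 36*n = (n + 3)*(n^3 + 7*n^2 + 12*n) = (n + 3)^2*(n^2 + 4*n) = (n + 3)^2*(n + 4)*(n)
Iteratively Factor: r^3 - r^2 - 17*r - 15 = (r - 5)*(r^2 + 4*r + 3) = (r - 5)*(r + 3)*(r + 1)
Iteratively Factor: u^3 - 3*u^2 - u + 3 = (u - 3)*(u^2 - 1) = (u - 3)*(u + 1)*(u - 1)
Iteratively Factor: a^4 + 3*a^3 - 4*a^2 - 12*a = (a)*(a^3 + 3*a^2 - 4*a - 12) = a*(a + 2)*(a^2 + a - 6) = a*(a - 2)*(a + 2)*(a + 3)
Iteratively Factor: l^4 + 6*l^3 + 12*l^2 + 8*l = (l + 2)*(l^3 + 4*l^2 + 4*l) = (l + 2)^2*(l^2 + 2*l) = (l + 2)^3*(l)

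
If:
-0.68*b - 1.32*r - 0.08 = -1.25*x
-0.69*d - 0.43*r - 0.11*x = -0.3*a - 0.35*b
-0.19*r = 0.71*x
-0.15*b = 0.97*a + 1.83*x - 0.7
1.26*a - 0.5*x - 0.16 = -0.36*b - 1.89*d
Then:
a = 1.20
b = -1.39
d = -0.49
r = 0.52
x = -0.14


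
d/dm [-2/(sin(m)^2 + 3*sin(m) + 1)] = 2*(2*sin(m) + 3)*cos(m)/(sin(m)^2 + 3*sin(m) + 1)^2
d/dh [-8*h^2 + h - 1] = 1 - 16*h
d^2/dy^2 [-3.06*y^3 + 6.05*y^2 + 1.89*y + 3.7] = 12.1 - 18.36*y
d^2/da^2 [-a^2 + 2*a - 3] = -2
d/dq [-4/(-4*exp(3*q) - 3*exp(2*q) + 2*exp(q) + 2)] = (-48*exp(2*q) - 24*exp(q) + 8)*exp(q)/(4*exp(3*q) + 3*exp(2*q) - 2*exp(q) - 2)^2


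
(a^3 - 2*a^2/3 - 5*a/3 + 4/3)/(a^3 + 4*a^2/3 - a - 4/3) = (a - 1)/(a + 1)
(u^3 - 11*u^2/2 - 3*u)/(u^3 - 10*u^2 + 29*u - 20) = u*(2*u^2 - 11*u - 6)/(2*(u^3 - 10*u^2 + 29*u - 20))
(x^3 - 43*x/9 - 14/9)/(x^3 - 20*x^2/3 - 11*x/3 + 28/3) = (9*x^3 - 43*x - 14)/(3*(3*x^3 - 20*x^2 - 11*x + 28))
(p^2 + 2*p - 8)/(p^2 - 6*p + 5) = (p^2 + 2*p - 8)/(p^2 - 6*p + 5)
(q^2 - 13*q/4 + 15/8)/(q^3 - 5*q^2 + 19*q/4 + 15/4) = (4*q - 3)/(2*(2*q^2 - 5*q - 3))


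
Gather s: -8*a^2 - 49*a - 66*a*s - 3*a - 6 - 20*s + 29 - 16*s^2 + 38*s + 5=-8*a^2 - 52*a - 16*s^2 + s*(18 - 66*a) + 28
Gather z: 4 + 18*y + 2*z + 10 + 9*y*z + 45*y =63*y + z*(9*y + 2) + 14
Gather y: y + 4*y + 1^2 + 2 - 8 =5*y - 5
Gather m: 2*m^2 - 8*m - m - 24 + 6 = 2*m^2 - 9*m - 18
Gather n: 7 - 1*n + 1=8 - n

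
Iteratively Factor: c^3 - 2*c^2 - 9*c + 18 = (c - 3)*(c^2 + c - 6) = (c - 3)*(c + 3)*(c - 2)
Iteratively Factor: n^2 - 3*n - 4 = (n - 4)*(n + 1)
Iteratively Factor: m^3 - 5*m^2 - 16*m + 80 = (m - 4)*(m^2 - m - 20) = (m - 4)*(m + 4)*(m - 5)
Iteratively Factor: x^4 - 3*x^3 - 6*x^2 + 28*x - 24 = (x + 3)*(x^3 - 6*x^2 + 12*x - 8) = (x - 2)*(x + 3)*(x^2 - 4*x + 4) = (x - 2)^2*(x + 3)*(x - 2)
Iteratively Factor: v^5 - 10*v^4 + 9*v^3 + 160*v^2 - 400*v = (v - 5)*(v^4 - 5*v^3 - 16*v^2 + 80*v) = (v - 5)^2*(v^3 - 16*v) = (v - 5)^2*(v - 4)*(v^2 + 4*v) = (v - 5)^2*(v - 4)*(v + 4)*(v)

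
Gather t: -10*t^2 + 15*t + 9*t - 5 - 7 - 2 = -10*t^2 + 24*t - 14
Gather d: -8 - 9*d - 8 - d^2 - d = -d^2 - 10*d - 16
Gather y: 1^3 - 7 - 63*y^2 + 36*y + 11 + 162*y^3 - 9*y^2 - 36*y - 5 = 162*y^3 - 72*y^2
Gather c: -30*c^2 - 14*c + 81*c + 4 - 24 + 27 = -30*c^2 + 67*c + 7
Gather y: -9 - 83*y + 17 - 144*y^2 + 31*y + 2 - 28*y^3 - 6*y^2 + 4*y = -28*y^3 - 150*y^2 - 48*y + 10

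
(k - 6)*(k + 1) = k^2 - 5*k - 6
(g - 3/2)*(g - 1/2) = g^2 - 2*g + 3/4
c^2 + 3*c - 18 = (c - 3)*(c + 6)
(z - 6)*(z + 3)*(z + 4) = z^3 + z^2 - 30*z - 72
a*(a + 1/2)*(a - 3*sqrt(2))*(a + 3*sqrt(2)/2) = a^4 - 3*sqrt(2)*a^3/2 + a^3/2 - 9*a^2 - 3*sqrt(2)*a^2/4 - 9*a/2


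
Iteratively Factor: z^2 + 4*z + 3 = (z + 3)*(z + 1)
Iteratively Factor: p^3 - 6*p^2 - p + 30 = (p - 5)*(p^2 - p - 6) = (p - 5)*(p - 3)*(p + 2)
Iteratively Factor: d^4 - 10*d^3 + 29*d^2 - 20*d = (d - 1)*(d^3 - 9*d^2 + 20*d) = d*(d - 1)*(d^2 - 9*d + 20) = d*(d - 5)*(d - 1)*(d - 4)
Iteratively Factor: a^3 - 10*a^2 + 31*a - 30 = (a - 2)*(a^2 - 8*a + 15) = (a - 3)*(a - 2)*(a - 5)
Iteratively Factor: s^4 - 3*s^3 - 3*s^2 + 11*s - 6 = (s - 1)*(s^3 - 2*s^2 - 5*s + 6) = (s - 1)*(s + 2)*(s^2 - 4*s + 3) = (s - 1)^2*(s + 2)*(s - 3)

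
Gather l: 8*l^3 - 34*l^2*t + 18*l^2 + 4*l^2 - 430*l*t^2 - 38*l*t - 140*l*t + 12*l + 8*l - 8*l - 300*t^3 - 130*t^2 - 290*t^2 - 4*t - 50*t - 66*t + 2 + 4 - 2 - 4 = 8*l^3 + l^2*(22 - 34*t) + l*(-430*t^2 - 178*t + 12) - 300*t^3 - 420*t^2 - 120*t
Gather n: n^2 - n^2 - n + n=0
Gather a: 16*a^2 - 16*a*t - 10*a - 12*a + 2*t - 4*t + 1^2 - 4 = 16*a^2 + a*(-16*t - 22) - 2*t - 3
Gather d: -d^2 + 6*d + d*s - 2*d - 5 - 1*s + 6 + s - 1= -d^2 + d*(s + 4)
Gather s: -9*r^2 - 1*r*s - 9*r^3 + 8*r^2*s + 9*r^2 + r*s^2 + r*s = -9*r^3 + 8*r^2*s + r*s^2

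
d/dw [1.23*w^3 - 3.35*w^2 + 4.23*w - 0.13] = 3.69*w^2 - 6.7*w + 4.23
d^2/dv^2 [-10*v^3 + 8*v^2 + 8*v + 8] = 16 - 60*v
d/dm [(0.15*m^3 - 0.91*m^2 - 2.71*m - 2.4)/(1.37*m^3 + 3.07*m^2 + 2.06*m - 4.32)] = (-1.11022302462516e-16*m^5 + 1.7072*m^4 + 8.0434*m^3 + 14.3651*m^2 + 22.5984*m + 16.6512)/(1.8769*m^6 + 8.4118*m^5 + 15.0693*m^4 + 0.811599999999999*m^3 - 22.2812*m^2 - 17.7984*m + 18.6624)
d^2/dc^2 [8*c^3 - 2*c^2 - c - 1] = 48*c - 4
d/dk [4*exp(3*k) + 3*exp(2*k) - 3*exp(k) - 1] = (12*exp(2*k) + 6*exp(k) - 3)*exp(k)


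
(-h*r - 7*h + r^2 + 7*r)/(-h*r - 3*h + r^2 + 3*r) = (r + 7)/(r + 3)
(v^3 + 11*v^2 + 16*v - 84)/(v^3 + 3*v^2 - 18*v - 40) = (v^3 + 11*v^2 + 16*v - 84)/(v^3 + 3*v^2 - 18*v - 40)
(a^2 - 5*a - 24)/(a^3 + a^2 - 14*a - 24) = (a - 8)/(a^2 - 2*a - 8)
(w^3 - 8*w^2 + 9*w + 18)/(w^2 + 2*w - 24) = (w^3 - 8*w^2 + 9*w + 18)/(w^2 + 2*w - 24)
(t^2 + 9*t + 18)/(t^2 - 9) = (t + 6)/(t - 3)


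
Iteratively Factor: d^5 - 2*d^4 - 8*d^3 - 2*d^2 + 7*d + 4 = (d + 1)*(d^4 - 3*d^3 - 5*d^2 + 3*d + 4) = (d - 1)*(d + 1)*(d^3 - 2*d^2 - 7*d - 4) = (d - 1)*(d + 1)^2*(d^2 - 3*d - 4) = (d - 4)*(d - 1)*(d + 1)^2*(d + 1)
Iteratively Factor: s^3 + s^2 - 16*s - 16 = (s + 4)*(s^2 - 3*s - 4) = (s + 1)*(s + 4)*(s - 4)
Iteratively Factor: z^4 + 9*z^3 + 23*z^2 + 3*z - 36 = (z + 3)*(z^3 + 6*z^2 + 5*z - 12) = (z + 3)^2*(z^2 + 3*z - 4) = (z - 1)*(z + 3)^2*(z + 4)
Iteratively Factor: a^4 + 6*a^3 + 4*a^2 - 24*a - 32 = (a + 2)*(a^3 + 4*a^2 - 4*a - 16) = (a - 2)*(a + 2)*(a^2 + 6*a + 8) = (a - 2)*(a + 2)^2*(a + 4)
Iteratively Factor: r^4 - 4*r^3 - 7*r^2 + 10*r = (r - 1)*(r^3 - 3*r^2 - 10*r) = (r - 1)*(r + 2)*(r^2 - 5*r) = r*(r - 1)*(r + 2)*(r - 5)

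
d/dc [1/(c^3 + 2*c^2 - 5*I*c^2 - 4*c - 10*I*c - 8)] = (-3*c^2 - 4*c + 10*I*c + 4 + 10*I)/(-c^3 - 2*c^2 + 5*I*c^2 + 4*c + 10*I*c + 8)^2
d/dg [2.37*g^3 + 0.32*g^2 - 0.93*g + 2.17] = 7.11*g^2 + 0.64*g - 0.93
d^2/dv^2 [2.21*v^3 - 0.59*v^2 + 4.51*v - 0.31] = 13.26*v - 1.18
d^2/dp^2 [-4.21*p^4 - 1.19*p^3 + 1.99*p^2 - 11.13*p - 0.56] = -50.52*p^2 - 7.14*p + 3.98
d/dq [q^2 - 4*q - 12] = 2*q - 4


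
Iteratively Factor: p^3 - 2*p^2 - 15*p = (p)*(p^2 - 2*p - 15) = p*(p + 3)*(p - 5)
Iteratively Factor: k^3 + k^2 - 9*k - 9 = (k - 3)*(k^2 + 4*k + 3) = (k - 3)*(k + 3)*(k + 1)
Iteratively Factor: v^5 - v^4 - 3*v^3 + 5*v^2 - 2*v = (v - 1)*(v^4 - 3*v^2 + 2*v) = v*(v - 1)*(v^3 - 3*v + 2) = v*(v - 1)^2*(v^2 + v - 2) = v*(v - 1)^3*(v + 2)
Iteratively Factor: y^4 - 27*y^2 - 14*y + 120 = (y + 3)*(y^3 - 3*y^2 - 18*y + 40) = (y + 3)*(y + 4)*(y^2 - 7*y + 10) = (y - 2)*(y + 3)*(y + 4)*(y - 5)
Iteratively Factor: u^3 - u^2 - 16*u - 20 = (u + 2)*(u^2 - 3*u - 10) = (u + 2)^2*(u - 5)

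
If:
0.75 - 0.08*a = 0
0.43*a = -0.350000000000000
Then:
No Solution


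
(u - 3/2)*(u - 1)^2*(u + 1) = u^4 - 5*u^3/2 + u^2/2 + 5*u/2 - 3/2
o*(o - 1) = o^2 - o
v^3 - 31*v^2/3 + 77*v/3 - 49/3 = (v - 7)*(v - 7/3)*(v - 1)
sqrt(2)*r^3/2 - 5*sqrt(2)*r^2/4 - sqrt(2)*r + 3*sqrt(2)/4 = (r - 3)*(r - 1/2)*(sqrt(2)*r/2 + sqrt(2)/2)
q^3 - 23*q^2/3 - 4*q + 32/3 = (q - 8)*(q - 1)*(q + 4/3)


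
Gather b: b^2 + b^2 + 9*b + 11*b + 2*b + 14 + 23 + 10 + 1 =2*b^2 + 22*b + 48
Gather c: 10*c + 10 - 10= 10*c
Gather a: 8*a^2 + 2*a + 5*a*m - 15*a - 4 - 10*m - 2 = 8*a^2 + a*(5*m - 13) - 10*m - 6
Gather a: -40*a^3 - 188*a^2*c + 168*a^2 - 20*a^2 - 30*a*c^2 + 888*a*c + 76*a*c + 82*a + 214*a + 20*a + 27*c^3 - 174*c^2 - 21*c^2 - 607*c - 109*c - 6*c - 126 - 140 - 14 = -40*a^3 + a^2*(148 - 188*c) + a*(-30*c^2 + 964*c + 316) + 27*c^3 - 195*c^2 - 722*c - 280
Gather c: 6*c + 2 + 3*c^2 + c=3*c^2 + 7*c + 2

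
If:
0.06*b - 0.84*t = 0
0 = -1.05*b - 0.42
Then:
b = -0.40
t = -0.03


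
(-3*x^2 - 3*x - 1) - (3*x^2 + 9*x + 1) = -6*x^2 - 12*x - 2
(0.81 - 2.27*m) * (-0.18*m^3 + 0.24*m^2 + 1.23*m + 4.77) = 0.4086*m^4 - 0.6906*m^3 - 2.5977*m^2 - 9.8316*m + 3.8637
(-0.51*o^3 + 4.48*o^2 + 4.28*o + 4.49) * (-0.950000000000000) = 0.4845*o^3 - 4.256*o^2 - 4.066*o - 4.2655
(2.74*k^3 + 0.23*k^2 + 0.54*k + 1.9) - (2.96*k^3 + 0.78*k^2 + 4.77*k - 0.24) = -0.22*k^3 - 0.55*k^2 - 4.23*k + 2.14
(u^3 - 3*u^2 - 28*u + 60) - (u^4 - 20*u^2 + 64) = -u^4 + u^3 + 17*u^2 - 28*u - 4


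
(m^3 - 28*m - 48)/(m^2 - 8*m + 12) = (m^2 + 6*m + 8)/(m - 2)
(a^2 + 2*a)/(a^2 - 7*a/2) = 2*(a + 2)/(2*a - 7)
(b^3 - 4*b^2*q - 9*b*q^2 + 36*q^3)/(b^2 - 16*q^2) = (b^2 - 9*q^2)/(b + 4*q)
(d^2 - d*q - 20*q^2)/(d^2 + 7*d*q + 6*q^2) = (d^2 - d*q - 20*q^2)/(d^2 + 7*d*q + 6*q^2)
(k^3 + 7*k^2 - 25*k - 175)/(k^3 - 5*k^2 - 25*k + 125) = (k + 7)/(k - 5)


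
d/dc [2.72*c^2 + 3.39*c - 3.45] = 5.44*c + 3.39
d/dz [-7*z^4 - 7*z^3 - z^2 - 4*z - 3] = -28*z^3 - 21*z^2 - 2*z - 4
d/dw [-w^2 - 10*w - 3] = -2*w - 10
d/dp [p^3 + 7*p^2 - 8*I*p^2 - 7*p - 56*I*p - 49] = 3*p^2 + p*(14 - 16*I) - 7 - 56*I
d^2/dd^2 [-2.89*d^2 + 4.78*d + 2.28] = -5.78000000000000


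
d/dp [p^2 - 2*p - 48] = 2*p - 2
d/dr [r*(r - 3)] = 2*r - 3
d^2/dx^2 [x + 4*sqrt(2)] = 0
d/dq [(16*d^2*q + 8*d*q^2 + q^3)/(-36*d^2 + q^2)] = (-576*d^4 - 576*d^3*q - 124*d^2*q^2 + q^4)/(1296*d^4 - 72*d^2*q^2 + q^4)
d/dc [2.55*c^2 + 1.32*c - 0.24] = 5.1*c + 1.32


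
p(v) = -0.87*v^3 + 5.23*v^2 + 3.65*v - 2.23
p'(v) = -2.61*v^2 + 10.46*v + 3.65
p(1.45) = 11.41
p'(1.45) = 13.33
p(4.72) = 40.03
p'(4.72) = -5.13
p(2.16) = 21.29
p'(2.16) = 14.07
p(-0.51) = -2.62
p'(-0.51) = -2.36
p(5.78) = 25.60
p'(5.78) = -23.09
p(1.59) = 13.30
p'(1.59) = 13.68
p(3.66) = 38.53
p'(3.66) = 6.97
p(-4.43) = 159.88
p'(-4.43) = -93.91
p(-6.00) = 352.07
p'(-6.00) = -153.07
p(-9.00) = 1022.78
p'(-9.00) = -301.90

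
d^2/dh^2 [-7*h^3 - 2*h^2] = -42*h - 4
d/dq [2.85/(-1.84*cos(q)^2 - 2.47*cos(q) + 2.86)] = -(10.488*cos(q) + 7.0395)*sin(q)/(1.84*cos(q)^2 + 2.47*cos(q) - 2.86)^2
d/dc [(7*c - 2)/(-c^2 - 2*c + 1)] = (7*c^2 - 4*c + 3)/(c^4 + 4*c^3 + 2*c^2 - 4*c + 1)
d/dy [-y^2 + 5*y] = 5 - 2*y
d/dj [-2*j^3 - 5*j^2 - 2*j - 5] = -6*j^2 - 10*j - 2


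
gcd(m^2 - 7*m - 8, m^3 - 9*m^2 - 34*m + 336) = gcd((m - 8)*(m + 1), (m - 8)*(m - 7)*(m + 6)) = m - 8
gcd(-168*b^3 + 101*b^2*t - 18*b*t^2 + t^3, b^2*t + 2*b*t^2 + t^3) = 1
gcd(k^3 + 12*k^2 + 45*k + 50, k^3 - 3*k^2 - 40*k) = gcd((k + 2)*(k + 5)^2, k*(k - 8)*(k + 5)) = k + 5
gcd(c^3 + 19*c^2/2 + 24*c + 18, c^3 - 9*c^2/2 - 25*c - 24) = c^2 + 7*c/2 + 3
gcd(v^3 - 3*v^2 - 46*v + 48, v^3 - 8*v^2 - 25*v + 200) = v - 8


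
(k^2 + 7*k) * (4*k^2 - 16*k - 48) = 4*k^4 + 12*k^3 - 160*k^2 - 336*k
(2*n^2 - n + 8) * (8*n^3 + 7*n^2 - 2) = 16*n^5 + 6*n^4 + 57*n^3 + 52*n^2 + 2*n - 16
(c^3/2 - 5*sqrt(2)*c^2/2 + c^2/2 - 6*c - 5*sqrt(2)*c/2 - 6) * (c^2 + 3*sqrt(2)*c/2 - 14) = c^5/2 - 7*sqrt(2)*c^4/4 + c^4/2 - 41*c^3/2 - 7*sqrt(2)*c^3/4 - 41*c^2/2 + 26*sqrt(2)*c^2 + 26*sqrt(2)*c + 84*c + 84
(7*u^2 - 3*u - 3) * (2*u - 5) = 14*u^3 - 41*u^2 + 9*u + 15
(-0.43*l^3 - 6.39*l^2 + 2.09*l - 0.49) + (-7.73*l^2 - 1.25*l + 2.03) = -0.43*l^3 - 14.12*l^2 + 0.84*l + 1.54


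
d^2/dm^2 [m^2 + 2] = 2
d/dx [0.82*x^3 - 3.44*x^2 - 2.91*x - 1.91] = 2.46*x^2 - 6.88*x - 2.91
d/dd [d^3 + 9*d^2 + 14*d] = 3*d^2 + 18*d + 14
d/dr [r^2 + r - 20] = 2*r + 1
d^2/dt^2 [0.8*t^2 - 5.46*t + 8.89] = 1.60000000000000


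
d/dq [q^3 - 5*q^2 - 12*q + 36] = 3*q^2 - 10*q - 12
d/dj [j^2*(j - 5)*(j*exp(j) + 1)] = j*(j^3*exp(j) - j^2*exp(j) - 15*j*exp(j) + 3*j - 10)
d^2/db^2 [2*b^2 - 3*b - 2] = 4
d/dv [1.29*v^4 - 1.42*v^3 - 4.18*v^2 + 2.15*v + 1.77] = 5.16*v^3 - 4.26*v^2 - 8.36*v + 2.15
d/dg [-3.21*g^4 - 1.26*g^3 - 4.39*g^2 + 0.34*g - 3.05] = -12.84*g^3 - 3.78*g^2 - 8.78*g + 0.34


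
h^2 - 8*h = h*(h - 8)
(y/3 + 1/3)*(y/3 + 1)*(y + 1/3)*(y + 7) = y^4/9 + 34*y^3/27 + 104*y^2/27 + 94*y/27 + 7/9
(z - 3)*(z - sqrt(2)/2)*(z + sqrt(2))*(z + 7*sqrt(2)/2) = z^4 - 3*z^3 + 4*sqrt(2)*z^3 - 12*sqrt(2)*z^2 + 5*z^2/2 - 15*z/2 - 7*sqrt(2)*z/2 + 21*sqrt(2)/2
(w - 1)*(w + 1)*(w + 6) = w^3 + 6*w^2 - w - 6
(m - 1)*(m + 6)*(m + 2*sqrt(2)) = m^3 + 2*sqrt(2)*m^2 + 5*m^2 - 6*m + 10*sqrt(2)*m - 12*sqrt(2)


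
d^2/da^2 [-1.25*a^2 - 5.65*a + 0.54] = -2.50000000000000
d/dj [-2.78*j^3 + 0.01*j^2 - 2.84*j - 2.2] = -8.34*j^2 + 0.02*j - 2.84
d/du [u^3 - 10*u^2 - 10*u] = 3*u^2 - 20*u - 10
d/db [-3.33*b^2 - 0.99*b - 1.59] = -6.66*b - 0.99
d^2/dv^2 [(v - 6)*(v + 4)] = 2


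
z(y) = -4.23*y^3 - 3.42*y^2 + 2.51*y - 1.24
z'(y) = -12.69*y^2 - 6.84*y + 2.51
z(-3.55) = 135.99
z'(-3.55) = -133.13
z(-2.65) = 46.81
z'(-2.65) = -68.48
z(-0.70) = -3.22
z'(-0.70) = 1.08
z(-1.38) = -0.10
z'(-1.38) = -12.22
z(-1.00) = -2.94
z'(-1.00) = -3.34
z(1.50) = -19.45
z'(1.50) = -36.30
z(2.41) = -74.26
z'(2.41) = -87.68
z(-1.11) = -2.45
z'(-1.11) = -5.53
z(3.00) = -138.70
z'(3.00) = -132.22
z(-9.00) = 2782.82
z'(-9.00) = -963.82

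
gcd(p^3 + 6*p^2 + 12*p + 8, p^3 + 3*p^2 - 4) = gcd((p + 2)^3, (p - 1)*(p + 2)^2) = p^2 + 4*p + 4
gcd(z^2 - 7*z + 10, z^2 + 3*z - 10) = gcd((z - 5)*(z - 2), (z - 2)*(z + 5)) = z - 2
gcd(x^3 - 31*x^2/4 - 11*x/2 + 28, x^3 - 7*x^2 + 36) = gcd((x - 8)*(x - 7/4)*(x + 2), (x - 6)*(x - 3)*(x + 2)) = x + 2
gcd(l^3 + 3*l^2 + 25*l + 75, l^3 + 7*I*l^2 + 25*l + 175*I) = l^2 + 25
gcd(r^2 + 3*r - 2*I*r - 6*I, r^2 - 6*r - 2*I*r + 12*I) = r - 2*I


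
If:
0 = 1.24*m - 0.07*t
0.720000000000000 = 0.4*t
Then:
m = 0.10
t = 1.80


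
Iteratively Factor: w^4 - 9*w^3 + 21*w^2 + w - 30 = (w - 3)*(w^3 - 6*w^2 + 3*w + 10) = (w - 3)*(w - 2)*(w^2 - 4*w - 5) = (w - 3)*(w - 2)*(w + 1)*(w - 5)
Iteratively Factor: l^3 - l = (l + 1)*(l^2 - l) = l*(l + 1)*(l - 1)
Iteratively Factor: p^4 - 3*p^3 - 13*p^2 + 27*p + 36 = (p + 1)*(p^3 - 4*p^2 - 9*p + 36) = (p - 4)*(p + 1)*(p^2 - 9) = (p - 4)*(p - 3)*(p + 1)*(p + 3)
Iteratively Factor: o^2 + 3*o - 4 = (o - 1)*(o + 4)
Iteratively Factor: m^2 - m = (m - 1)*(m)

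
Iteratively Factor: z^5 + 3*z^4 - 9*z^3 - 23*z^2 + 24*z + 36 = (z + 1)*(z^4 + 2*z^3 - 11*z^2 - 12*z + 36) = (z + 1)*(z + 3)*(z^3 - z^2 - 8*z + 12) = (z - 2)*(z + 1)*(z + 3)*(z^2 + z - 6) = (z - 2)*(z + 1)*(z + 3)^2*(z - 2)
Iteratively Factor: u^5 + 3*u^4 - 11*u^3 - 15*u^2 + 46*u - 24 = (u + 4)*(u^4 - u^3 - 7*u^2 + 13*u - 6) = (u - 1)*(u + 4)*(u^3 - 7*u + 6) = (u - 1)^2*(u + 4)*(u^2 + u - 6) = (u - 1)^2*(u + 3)*(u + 4)*(u - 2)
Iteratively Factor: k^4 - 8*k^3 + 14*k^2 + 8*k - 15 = (k - 1)*(k^3 - 7*k^2 + 7*k + 15) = (k - 1)*(k + 1)*(k^2 - 8*k + 15) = (k - 5)*(k - 1)*(k + 1)*(k - 3)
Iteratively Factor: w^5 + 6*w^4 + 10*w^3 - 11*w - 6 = (w + 1)*(w^4 + 5*w^3 + 5*w^2 - 5*w - 6) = (w + 1)*(w + 3)*(w^3 + 2*w^2 - w - 2) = (w + 1)*(w + 2)*(w + 3)*(w^2 - 1) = (w + 1)^2*(w + 2)*(w + 3)*(w - 1)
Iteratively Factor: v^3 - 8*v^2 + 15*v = (v - 5)*(v^2 - 3*v) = (v - 5)*(v - 3)*(v)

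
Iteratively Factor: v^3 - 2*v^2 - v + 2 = (v + 1)*(v^2 - 3*v + 2) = (v - 2)*(v + 1)*(v - 1)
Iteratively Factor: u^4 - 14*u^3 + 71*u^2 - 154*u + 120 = (u - 3)*(u^3 - 11*u^2 + 38*u - 40) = (u - 3)*(u - 2)*(u^2 - 9*u + 20) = (u - 4)*(u - 3)*(u - 2)*(u - 5)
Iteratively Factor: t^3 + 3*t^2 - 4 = (t + 2)*(t^2 + t - 2) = (t - 1)*(t + 2)*(t + 2)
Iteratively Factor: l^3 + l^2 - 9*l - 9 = (l - 3)*(l^2 + 4*l + 3) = (l - 3)*(l + 3)*(l + 1)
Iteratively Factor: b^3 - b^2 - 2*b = (b - 2)*(b^2 + b) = (b - 2)*(b + 1)*(b)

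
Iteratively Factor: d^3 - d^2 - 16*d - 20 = (d - 5)*(d^2 + 4*d + 4) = (d - 5)*(d + 2)*(d + 2)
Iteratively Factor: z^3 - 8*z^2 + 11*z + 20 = (z - 5)*(z^2 - 3*z - 4) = (z - 5)*(z + 1)*(z - 4)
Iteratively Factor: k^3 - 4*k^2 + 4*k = (k)*(k^2 - 4*k + 4) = k*(k - 2)*(k - 2)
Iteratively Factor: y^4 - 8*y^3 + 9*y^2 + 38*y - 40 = (y - 4)*(y^3 - 4*y^2 - 7*y + 10) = (y - 4)*(y + 2)*(y^2 - 6*y + 5) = (y - 4)*(y - 1)*(y + 2)*(y - 5)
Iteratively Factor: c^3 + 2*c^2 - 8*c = (c + 4)*(c^2 - 2*c) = c*(c + 4)*(c - 2)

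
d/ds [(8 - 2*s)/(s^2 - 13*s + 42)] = 2*(s^2 - 8*s + 10)/(s^4 - 26*s^3 + 253*s^2 - 1092*s + 1764)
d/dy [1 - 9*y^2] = -18*y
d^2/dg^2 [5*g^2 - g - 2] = 10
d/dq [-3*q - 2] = -3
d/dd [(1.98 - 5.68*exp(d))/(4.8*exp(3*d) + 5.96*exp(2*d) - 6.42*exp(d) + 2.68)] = (54.528*exp(3*d) + 5.34079999999999*exp(2*d) - 23.6016*exp(d) - 2.5108)*exp(d)/(23.04*exp(6*d) + 57.216*exp(5*d) - 26.1104*exp(4*d) - 50.7984*exp(3*d) + 73.162*exp(2*d) - 34.4112*exp(d) + 7.1824)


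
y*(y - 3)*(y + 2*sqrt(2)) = y^3 - 3*y^2 + 2*sqrt(2)*y^2 - 6*sqrt(2)*y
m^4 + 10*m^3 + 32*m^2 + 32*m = m*(m + 2)*(m + 4)^2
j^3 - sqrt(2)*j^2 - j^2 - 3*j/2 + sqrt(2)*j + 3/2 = (j - 1)*(j - 3*sqrt(2)/2)*(j + sqrt(2)/2)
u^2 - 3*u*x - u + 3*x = (u - 1)*(u - 3*x)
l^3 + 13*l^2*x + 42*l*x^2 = l*(l + 6*x)*(l + 7*x)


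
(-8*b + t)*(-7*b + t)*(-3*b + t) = -168*b^3 + 101*b^2*t - 18*b*t^2 + t^3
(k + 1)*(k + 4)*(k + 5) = k^3 + 10*k^2 + 29*k + 20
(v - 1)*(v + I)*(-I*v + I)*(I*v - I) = v^4 - 3*v^3 + I*v^3 + 3*v^2 - 3*I*v^2 - v + 3*I*v - I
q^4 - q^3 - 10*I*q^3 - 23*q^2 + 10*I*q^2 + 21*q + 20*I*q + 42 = (q - 2)*(q + 1)*(q - 7*I)*(q - 3*I)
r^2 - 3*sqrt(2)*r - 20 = (r - 5*sqrt(2))*(r + 2*sqrt(2))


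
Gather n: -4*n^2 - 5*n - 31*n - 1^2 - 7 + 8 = -4*n^2 - 36*n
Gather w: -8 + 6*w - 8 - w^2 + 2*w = -w^2 + 8*w - 16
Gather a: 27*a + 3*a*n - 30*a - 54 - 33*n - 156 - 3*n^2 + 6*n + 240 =a*(3*n - 3) - 3*n^2 - 27*n + 30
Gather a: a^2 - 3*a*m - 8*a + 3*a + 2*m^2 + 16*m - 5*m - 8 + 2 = a^2 + a*(-3*m - 5) + 2*m^2 + 11*m - 6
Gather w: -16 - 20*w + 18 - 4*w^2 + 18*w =-4*w^2 - 2*w + 2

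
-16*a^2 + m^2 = (-4*a + m)*(4*a + m)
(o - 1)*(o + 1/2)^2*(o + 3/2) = o^4 + 3*o^3/2 - 3*o^2/4 - 11*o/8 - 3/8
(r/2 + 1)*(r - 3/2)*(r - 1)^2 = r^4/2 - 3*r^3/4 - 3*r^2/2 + 13*r/4 - 3/2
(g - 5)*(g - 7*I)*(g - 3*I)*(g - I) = g^4 - 5*g^3 - 11*I*g^3 - 31*g^2 + 55*I*g^2 + 155*g + 21*I*g - 105*I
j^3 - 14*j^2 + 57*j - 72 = (j - 8)*(j - 3)^2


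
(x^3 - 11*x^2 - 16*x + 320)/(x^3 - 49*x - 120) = (x - 8)/(x + 3)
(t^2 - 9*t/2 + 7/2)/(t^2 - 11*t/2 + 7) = (t - 1)/(t - 2)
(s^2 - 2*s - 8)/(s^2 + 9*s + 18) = (s^2 - 2*s - 8)/(s^2 + 9*s + 18)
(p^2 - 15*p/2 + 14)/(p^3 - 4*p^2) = (p - 7/2)/p^2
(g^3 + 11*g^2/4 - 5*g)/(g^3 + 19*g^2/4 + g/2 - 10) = g/(g + 2)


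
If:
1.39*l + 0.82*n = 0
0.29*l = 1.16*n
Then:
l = 0.00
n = 0.00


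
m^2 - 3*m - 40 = (m - 8)*(m + 5)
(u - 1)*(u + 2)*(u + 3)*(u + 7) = u^4 + 11*u^3 + 29*u^2 + u - 42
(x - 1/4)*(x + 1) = x^2 + 3*x/4 - 1/4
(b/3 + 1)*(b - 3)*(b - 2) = b^3/3 - 2*b^2/3 - 3*b + 6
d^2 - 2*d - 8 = (d - 4)*(d + 2)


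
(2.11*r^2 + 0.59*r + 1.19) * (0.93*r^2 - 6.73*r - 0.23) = 1.9623*r^4 - 13.6516*r^3 - 3.3493*r^2 - 8.1444*r - 0.2737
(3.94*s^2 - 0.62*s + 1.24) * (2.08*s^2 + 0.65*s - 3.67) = 8.1952*s^4 + 1.2714*s^3 - 12.2836*s^2 + 3.0814*s - 4.5508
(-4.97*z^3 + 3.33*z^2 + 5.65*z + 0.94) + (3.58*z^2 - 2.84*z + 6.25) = -4.97*z^3 + 6.91*z^2 + 2.81*z + 7.19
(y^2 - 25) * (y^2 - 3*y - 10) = y^4 - 3*y^3 - 35*y^2 + 75*y + 250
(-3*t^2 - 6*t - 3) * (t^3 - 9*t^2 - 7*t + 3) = -3*t^5 + 21*t^4 + 72*t^3 + 60*t^2 + 3*t - 9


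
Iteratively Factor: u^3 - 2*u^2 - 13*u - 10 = (u - 5)*(u^2 + 3*u + 2) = (u - 5)*(u + 1)*(u + 2)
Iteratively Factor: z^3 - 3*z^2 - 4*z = (z + 1)*(z^2 - 4*z) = (z - 4)*(z + 1)*(z)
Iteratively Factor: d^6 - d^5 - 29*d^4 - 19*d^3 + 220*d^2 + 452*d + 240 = (d + 2)*(d^5 - 3*d^4 - 23*d^3 + 27*d^2 + 166*d + 120) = (d - 5)*(d + 2)*(d^4 + 2*d^3 - 13*d^2 - 38*d - 24) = (d - 5)*(d + 1)*(d + 2)*(d^3 + d^2 - 14*d - 24) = (d - 5)*(d + 1)*(d + 2)^2*(d^2 - d - 12) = (d - 5)*(d + 1)*(d + 2)^2*(d + 3)*(d - 4)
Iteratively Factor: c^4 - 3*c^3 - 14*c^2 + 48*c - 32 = (c - 4)*(c^3 + c^2 - 10*c + 8) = (c - 4)*(c - 1)*(c^2 + 2*c - 8) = (c - 4)*(c - 2)*(c - 1)*(c + 4)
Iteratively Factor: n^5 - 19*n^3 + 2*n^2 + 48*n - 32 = (n - 1)*(n^4 + n^3 - 18*n^2 - 16*n + 32) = (n - 1)^2*(n^3 + 2*n^2 - 16*n - 32) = (n - 4)*(n - 1)^2*(n^2 + 6*n + 8) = (n - 4)*(n - 1)^2*(n + 2)*(n + 4)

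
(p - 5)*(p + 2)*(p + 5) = p^3 + 2*p^2 - 25*p - 50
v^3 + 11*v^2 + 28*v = v*(v + 4)*(v + 7)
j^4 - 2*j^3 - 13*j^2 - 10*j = j*(j - 5)*(j + 1)*(j + 2)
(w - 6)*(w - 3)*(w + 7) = w^3 - 2*w^2 - 45*w + 126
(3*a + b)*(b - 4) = 3*a*b - 12*a + b^2 - 4*b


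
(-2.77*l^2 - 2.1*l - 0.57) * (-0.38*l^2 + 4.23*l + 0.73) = 1.0526*l^4 - 10.9191*l^3 - 10.6885*l^2 - 3.9441*l - 0.4161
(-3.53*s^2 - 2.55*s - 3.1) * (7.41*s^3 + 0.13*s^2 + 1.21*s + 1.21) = -26.1573*s^5 - 19.3544*s^4 - 27.5738*s^3 - 7.7598*s^2 - 6.8365*s - 3.751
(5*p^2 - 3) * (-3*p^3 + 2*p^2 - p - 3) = -15*p^5 + 10*p^4 + 4*p^3 - 21*p^2 + 3*p + 9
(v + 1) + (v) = 2*v + 1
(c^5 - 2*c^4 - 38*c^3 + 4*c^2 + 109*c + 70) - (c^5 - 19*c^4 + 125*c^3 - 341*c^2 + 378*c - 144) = 17*c^4 - 163*c^3 + 345*c^2 - 269*c + 214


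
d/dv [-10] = 0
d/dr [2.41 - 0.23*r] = -0.230000000000000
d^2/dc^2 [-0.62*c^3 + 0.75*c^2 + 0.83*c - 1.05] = 1.5 - 3.72*c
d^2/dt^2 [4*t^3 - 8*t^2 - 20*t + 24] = 24*t - 16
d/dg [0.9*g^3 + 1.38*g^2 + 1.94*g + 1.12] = 2.7*g^2 + 2.76*g + 1.94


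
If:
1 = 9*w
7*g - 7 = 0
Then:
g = 1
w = 1/9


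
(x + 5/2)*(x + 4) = x^2 + 13*x/2 + 10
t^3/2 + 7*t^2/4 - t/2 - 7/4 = (t/2 + 1/2)*(t - 1)*(t + 7/2)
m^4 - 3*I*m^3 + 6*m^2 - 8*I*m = m*(m - 4*I)*(m - I)*(m + 2*I)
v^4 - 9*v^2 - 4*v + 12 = (v - 3)*(v - 1)*(v + 2)^2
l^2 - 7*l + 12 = (l - 4)*(l - 3)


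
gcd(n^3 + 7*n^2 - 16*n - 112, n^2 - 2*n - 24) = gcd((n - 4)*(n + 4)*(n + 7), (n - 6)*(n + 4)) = n + 4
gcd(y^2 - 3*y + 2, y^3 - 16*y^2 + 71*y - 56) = y - 1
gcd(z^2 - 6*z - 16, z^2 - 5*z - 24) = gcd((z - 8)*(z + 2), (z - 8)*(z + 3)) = z - 8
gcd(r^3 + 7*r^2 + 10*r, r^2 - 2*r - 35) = r + 5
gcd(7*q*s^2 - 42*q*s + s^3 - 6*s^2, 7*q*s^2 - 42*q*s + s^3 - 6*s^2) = 7*q*s^2 - 42*q*s + s^3 - 6*s^2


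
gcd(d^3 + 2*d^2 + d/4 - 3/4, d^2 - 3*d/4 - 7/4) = d + 1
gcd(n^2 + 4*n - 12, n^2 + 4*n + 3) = 1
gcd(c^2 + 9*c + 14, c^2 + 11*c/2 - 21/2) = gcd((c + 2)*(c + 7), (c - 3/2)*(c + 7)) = c + 7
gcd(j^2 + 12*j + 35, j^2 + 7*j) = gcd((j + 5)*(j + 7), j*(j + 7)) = j + 7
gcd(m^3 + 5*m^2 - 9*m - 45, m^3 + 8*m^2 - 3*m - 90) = m^2 + 2*m - 15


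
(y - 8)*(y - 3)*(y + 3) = y^3 - 8*y^2 - 9*y + 72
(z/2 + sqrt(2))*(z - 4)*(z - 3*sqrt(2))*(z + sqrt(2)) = z^4/2 - 2*z^3 - 7*z^2 - 6*sqrt(2)*z + 28*z + 24*sqrt(2)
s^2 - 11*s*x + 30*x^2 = (s - 6*x)*(s - 5*x)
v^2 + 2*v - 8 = (v - 2)*(v + 4)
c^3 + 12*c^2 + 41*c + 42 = (c + 2)*(c + 3)*(c + 7)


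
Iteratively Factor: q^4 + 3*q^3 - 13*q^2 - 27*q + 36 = (q - 3)*(q^3 + 6*q^2 + 5*q - 12) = (q - 3)*(q + 4)*(q^2 + 2*q - 3) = (q - 3)*(q + 3)*(q + 4)*(q - 1)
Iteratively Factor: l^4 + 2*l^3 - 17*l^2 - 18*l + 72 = (l + 4)*(l^3 - 2*l^2 - 9*l + 18) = (l + 3)*(l + 4)*(l^2 - 5*l + 6) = (l - 2)*(l + 3)*(l + 4)*(l - 3)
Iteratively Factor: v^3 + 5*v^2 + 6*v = (v)*(v^2 + 5*v + 6) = v*(v + 3)*(v + 2)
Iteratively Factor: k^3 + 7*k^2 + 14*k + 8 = (k + 2)*(k^2 + 5*k + 4) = (k + 1)*(k + 2)*(k + 4)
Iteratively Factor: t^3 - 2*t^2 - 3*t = (t - 3)*(t^2 + t) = t*(t - 3)*(t + 1)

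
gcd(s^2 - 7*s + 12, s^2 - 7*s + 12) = s^2 - 7*s + 12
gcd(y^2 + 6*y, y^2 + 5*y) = y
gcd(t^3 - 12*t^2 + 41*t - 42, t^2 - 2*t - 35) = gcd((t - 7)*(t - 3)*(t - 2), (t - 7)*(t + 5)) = t - 7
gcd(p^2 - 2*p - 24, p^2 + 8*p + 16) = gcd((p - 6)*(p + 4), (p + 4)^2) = p + 4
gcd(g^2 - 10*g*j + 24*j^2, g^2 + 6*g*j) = 1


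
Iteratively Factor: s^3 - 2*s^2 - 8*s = (s + 2)*(s^2 - 4*s) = s*(s + 2)*(s - 4)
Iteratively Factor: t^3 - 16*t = (t)*(t^2 - 16) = t*(t + 4)*(t - 4)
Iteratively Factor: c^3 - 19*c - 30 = (c - 5)*(c^2 + 5*c + 6) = (c - 5)*(c + 3)*(c + 2)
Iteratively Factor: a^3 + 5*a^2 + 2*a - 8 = (a + 2)*(a^2 + 3*a - 4) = (a + 2)*(a + 4)*(a - 1)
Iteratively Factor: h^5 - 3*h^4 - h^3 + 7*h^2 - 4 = (h - 2)*(h^4 - h^3 - 3*h^2 + h + 2) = (h - 2)*(h + 1)*(h^3 - 2*h^2 - h + 2) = (h - 2)*(h + 1)^2*(h^2 - 3*h + 2) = (h - 2)*(h - 1)*(h + 1)^2*(h - 2)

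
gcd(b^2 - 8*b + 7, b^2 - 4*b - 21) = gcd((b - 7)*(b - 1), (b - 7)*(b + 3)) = b - 7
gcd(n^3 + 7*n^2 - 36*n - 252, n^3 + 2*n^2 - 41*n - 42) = n^2 + n - 42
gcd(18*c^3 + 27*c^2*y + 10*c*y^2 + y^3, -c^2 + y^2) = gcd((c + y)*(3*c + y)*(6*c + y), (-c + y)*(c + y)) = c + y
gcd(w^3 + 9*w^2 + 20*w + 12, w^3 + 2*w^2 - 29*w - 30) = w^2 + 7*w + 6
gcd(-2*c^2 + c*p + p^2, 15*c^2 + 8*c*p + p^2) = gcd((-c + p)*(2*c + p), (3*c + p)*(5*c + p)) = 1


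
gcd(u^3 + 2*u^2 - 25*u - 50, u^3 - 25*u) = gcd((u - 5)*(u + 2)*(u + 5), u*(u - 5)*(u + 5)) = u^2 - 25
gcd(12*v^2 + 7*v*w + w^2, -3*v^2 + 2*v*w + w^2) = 3*v + w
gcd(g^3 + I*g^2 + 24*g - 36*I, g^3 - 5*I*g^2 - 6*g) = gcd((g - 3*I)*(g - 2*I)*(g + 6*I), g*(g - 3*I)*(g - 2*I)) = g^2 - 5*I*g - 6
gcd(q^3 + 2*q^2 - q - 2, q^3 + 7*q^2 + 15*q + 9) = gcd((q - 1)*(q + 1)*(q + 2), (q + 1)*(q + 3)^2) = q + 1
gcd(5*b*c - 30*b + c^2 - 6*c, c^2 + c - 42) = c - 6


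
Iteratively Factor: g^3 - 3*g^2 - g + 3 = (g - 1)*(g^2 - 2*g - 3) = (g - 1)*(g + 1)*(g - 3)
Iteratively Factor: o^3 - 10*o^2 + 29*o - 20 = (o - 5)*(o^2 - 5*o + 4) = (o - 5)*(o - 4)*(o - 1)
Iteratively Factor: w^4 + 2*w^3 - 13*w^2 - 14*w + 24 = (w - 1)*(w^3 + 3*w^2 - 10*w - 24) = (w - 3)*(w - 1)*(w^2 + 6*w + 8) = (w - 3)*(w - 1)*(w + 4)*(w + 2)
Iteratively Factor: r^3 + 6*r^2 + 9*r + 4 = (r + 1)*(r^2 + 5*r + 4) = (r + 1)^2*(r + 4)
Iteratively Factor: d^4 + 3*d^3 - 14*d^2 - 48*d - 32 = (d + 2)*(d^3 + d^2 - 16*d - 16) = (d + 2)*(d + 4)*(d^2 - 3*d - 4) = (d - 4)*(d + 2)*(d + 4)*(d + 1)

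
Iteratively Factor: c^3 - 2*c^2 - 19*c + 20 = (c + 4)*(c^2 - 6*c + 5) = (c - 1)*(c + 4)*(c - 5)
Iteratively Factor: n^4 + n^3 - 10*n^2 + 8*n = (n - 1)*(n^3 + 2*n^2 - 8*n) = n*(n - 1)*(n^2 + 2*n - 8) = n*(n - 2)*(n - 1)*(n + 4)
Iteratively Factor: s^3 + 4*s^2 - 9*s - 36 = (s + 4)*(s^2 - 9) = (s + 3)*(s + 4)*(s - 3)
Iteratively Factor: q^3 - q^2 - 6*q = (q - 3)*(q^2 + 2*q) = q*(q - 3)*(q + 2)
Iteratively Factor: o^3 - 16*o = (o + 4)*(o^2 - 4*o) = (o - 4)*(o + 4)*(o)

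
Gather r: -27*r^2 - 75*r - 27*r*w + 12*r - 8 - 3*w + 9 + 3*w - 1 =-27*r^2 + r*(-27*w - 63)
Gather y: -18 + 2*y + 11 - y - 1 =y - 8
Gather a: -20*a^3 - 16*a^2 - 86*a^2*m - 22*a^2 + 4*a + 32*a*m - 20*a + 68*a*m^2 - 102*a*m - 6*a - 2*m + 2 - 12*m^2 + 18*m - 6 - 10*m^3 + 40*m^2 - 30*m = -20*a^3 + a^2*(-86*m - 38) + a*(68*m^2 - 70*m - 22) - 10*m^3 + 28*m^2 - 14*m - 4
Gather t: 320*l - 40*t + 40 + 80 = 320*l - 40*t + 120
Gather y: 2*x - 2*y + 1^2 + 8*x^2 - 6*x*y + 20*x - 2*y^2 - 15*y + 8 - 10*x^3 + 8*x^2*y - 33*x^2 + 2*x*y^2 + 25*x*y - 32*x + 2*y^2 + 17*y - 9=-10*x^3 - 25*x^2 + 2*x*y^2 - 10*x + y*(8*x^2 + 19*x)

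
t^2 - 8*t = t*(t - 8)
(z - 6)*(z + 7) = z^2 + z - 42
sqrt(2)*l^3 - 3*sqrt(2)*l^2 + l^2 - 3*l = l*(l - 3)*(sqrt(2)*l + 1)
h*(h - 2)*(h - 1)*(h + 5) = h^4 + 2*h^3 - 13*h^2 + 10*h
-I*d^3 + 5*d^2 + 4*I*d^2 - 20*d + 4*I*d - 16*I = (d - 4)*(d + 4*I)*(-I*d + 1)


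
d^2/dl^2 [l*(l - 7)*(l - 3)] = 6*l - 20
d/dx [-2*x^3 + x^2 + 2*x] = -6*x^2 + 2*x + 2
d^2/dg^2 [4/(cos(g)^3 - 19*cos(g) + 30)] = 4*(2*(3*cos(g)^2 - 19)^2*sin(g)^2 + (9*cos(g)^2 - 25)*(cos(g)^3 - 19*cos(g) + 30)*cos(g))/(cos(g)^3 - 19*cos(g) + 30)^3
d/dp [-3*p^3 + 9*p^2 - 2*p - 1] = -9*p^2 + 18*p - 2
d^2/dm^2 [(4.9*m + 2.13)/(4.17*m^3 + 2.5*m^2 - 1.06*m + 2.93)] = (511.23366*m^5 + 750.955284*m^4 + 459.85196*m^3 - 695.039436*m^2 - 405.369318*m + 4.01887600000001)/(72.511713*m^9 + 130.41675*m^8 + 22.890798*m^7 + 102.170431*m^6 + 177.452736*m^5 - 14.342616*m^4 + 59.619083*m^3 + 74.263194*m^2 - 27.299982*m + 25.153757)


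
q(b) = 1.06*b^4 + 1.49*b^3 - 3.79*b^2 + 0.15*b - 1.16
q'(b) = 4.24*b^3 + 4.47*b^2 - 7.58*b + 0.15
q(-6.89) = 1719.35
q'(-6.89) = -1122.25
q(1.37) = -0.50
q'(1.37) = 9.06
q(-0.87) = -4.53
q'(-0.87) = 7.34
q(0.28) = -1.38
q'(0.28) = -1.53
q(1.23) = -1.51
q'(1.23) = 5.48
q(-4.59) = 244.71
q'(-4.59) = -280.90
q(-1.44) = -9.13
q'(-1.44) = 7.67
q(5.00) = 753.59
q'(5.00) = 604.00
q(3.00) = 91.27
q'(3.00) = 132.12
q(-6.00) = 913.42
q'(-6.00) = -709.29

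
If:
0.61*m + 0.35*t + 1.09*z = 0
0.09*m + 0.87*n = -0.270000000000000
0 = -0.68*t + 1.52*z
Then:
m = -3.06943105110897*z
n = 0.317527350114721*z - 0.310344827586207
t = 2.23529411764706*z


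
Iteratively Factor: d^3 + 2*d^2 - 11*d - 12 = (d - 3)*(d^2 + 5*d + 4) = (d - 3)*(d + 4)*(d + 1)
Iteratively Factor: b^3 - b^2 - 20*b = (b + 4)*(b^2 - 5*b) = b*(b + 4)*(b - 5)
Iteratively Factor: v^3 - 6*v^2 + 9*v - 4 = (v - 4)*(v^2 - 2*v + 1) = (v - 4)*(v - 1)*(v - 1)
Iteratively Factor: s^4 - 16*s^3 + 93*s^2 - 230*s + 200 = (s - 2)*(s^3 - 14*s^2 + 65*s - 100) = (s - 4)*(s - 2)*(s^2 - 10*s + 25) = (s - 5)*(s - 4)*(s - 2)*(s - 5)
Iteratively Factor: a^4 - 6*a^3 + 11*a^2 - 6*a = (a)*(a^3 - 6*a^2 + 11*a - 6) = a*(a - 2)*(a^2 - 4*a + 3) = a*(a - 3)*(a - 2)*(a - 1)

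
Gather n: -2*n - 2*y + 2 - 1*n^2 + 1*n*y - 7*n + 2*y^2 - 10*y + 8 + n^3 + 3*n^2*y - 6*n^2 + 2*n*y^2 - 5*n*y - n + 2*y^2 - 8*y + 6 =n^3 + n^2*(3*y - 7) + n*(2*y^2 - 4*y - 10) + 4*y^2 - 20*y + 16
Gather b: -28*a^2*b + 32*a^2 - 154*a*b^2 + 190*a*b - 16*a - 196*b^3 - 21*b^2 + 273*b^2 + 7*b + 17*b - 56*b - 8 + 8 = 32*a^2 - 16*a - 196*b^3 + b^2*(252 - 154*a) + b*(-28*a^2 + 190*a - 32)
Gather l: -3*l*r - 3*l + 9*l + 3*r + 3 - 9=l*(6 - 3*r) + 3*r - 6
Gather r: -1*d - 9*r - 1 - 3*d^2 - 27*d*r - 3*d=-3*d^2 - 4*d + r*(-27*d - 9) - 1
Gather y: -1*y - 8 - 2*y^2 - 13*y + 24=-2*y^2 - 14*y + 16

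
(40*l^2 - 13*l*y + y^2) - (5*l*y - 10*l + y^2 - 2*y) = 40*l^2 - 18*l*y + 10*l + 2*y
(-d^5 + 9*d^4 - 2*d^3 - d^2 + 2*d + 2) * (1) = -d^5 + 9*d^4 - 2*d^3 - d^2 + 2*d + 2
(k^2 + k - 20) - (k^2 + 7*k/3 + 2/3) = -4*k/3 - 62/3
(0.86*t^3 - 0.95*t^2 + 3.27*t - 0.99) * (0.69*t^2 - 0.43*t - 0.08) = 0.5934*t^5 - 1.0253*t^4 + 2.596*t^3 - 2.0132*t^2 + 0.1641*t + 0.0792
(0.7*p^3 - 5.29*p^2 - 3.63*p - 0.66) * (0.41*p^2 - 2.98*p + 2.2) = 0.287*p^5 - 4.2549*p^4 + 15.8159*p^3 - 1.0912*p^2 - 6.0192*p - 1.452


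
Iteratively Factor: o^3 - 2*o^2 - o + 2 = (o - 2)*(o^2 - 1) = (o - 2)*(o + 1)*(o - 1)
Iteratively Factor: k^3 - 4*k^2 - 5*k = (k + 1)*(k^2 - 5*k) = k*(k + 1)*(k - 5)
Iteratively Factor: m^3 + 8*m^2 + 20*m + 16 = (m + 4)*(m^2 + 4*m + 4) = (m + 2)*(m + 4)*(m + 2)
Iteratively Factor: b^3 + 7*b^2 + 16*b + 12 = (b + 2)*(b^2 + 5*b + 6) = (b + 2)^2*(b + 3)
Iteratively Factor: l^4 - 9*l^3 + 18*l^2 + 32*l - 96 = (l - 3)*(l^3 - 6*l^2 + 32) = (l - 4)*(l - 3)*(l^2 - 2*l - 8) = (l - 4)^2*(l - 3)*(l + 2)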